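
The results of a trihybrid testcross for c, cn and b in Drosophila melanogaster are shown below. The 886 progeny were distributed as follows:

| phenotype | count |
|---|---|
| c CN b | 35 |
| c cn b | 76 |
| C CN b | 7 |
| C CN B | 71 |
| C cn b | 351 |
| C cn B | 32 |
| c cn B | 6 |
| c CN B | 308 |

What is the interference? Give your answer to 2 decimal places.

The two most frequent reciprocal classes, C cn b and c CN B, are the parental types, so the F1 was C cn b / c CN B.
The two rarest classes, C CN b and c cn B, are the double crossovers. Comparing them with the parentals, only the cn allele has switched, so cn is the middle locus and the order is c – cn – b.
c–cn: (147 + 13)/886 = 0.1806; cn–b: (67 + 13)/886 = 0.0903.
Expected DCO frequency = 0.1806 × 0.0903 ≈ 0.01631; observed = 13/886 ≈ 0.01467.
Coefficient of coincidence = 0.01467/0.01631 ≈ 0.90; interference = 1 − 0.90 = 0.10.

0.10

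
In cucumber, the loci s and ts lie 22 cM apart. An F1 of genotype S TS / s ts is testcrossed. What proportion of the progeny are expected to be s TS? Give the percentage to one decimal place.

A map distance of 22 cM corresponds to a recombination frequency of 0.220.
The F1 is S TS / s ts, so s TS is a recombinant gamete class with expected frequency r/2 = 0.220/2 = 0.1100.
That is 0.1100 = 11.0% of the progeny.

11.0%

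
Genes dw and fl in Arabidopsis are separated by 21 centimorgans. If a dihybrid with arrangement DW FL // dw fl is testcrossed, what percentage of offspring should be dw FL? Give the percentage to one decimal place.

A map distance of 21 centimorgans corresponds to a recombination frequency of 0.210.
The F1 is DW FL / dw fl, so dw FL is a recombinant gamete class with expected frequency r/2 = 0.210/2 = 0.1050.
That is 0.1050 = 10.5% of the progeny.

10.5%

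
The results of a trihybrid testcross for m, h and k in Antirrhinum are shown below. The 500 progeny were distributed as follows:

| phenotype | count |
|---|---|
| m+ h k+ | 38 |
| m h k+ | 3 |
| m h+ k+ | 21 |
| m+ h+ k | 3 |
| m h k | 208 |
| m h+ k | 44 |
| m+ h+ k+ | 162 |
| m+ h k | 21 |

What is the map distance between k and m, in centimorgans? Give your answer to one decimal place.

9.6 centimorgans

The two most frequent reciprocal classes, m+ h+ k+ and m h k, are the parental types, so the F1 was m+ h+ k+ / m h k.
The two rarest classes, m+ h+ k and m h k+, are the double crossovers. Comparing them with the parentals, only the k allele has switched, so k is the middle locus and the order is m – k – h.
Crossovers in the m–k interval produce the single-crossover classes m h+ k+ and m+ h k (21 + 21 = 42) plus the double crossovers (6).
RF(m–k) = (42 + 6) / 500 = 48/500 = 0.0960 → 9.6 centimorgans.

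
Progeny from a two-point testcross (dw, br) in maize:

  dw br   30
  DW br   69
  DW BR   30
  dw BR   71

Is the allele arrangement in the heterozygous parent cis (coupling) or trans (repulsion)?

trans

The two most frequent classes are DW br (69) and dw BR (71); these are the parental (non-recombinant) types.
So the F1 carried DW br on one chromosome and dw BR on the other — the recessive alleles are on opposite chromosomes (trans / repulsion).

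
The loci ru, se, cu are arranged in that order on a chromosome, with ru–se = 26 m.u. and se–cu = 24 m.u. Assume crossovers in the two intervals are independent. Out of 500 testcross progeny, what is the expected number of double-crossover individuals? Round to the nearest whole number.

31

Map distances give recombination frequencies of 0.260 and 0.240 for the two intervals.
With no interference, expected double-crossover frequency = 0.260 × 0.240 = 0.06240.
Expected number = 0.06240 × 500 = 31.20 ≈ 31.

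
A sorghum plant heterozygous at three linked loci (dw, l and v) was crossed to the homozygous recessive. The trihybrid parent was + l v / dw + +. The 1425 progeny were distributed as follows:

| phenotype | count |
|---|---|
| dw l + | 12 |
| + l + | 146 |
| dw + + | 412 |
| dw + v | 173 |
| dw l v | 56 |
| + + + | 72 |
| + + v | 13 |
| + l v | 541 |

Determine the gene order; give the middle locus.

l

The two rarest classes, + + v and dw l +, are the double crossovers. Comparing them with the parentals, only the l allele has switched, so l is the middle locus and the order is v – l – dw.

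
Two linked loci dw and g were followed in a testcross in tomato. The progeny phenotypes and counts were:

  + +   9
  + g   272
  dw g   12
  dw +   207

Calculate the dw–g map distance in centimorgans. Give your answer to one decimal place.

4.2 centimorgans

The two most frequent classes, + g (272) and dw + (207), are the parental types, so the F1 was + g / dw +.
The recombinant classes are + + and dw g: 9 + 12 = 21.
Recombination frequency = 21/500 = 0.0420 ≈ 4.2%, i.e. 4.2 centimorgans.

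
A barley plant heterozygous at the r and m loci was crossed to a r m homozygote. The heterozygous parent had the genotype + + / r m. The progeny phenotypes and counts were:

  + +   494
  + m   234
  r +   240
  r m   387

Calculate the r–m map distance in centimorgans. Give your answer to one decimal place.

35.0 centimorgans

The recombinant classes are + m and r +: 234 + 240 = 474.
Recombination frequency = 474/1355 = 0.3498 ≈ 35.0%, i.e. 35.0 centimorgans.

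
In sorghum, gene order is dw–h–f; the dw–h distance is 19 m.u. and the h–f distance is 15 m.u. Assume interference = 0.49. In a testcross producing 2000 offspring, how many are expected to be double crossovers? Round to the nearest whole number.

29

Map distances give recombination frequencies of 0.190 and 0.150 for the two intervals.
With interference 0.49 (so coincidence = 0.51), expected double-crossover frequency = 0.190 × 0.150 × 0.51 = 0.01453.
Expected number = 0.01453 × 2000 = 29.07 ≈ 29.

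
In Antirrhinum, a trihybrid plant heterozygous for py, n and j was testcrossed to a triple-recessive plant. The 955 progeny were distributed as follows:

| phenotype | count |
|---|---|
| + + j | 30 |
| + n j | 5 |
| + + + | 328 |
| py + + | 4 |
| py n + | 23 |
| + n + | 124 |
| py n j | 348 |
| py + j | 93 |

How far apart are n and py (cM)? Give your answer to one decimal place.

The two most frequent reciprocal classes, + + + and py n j, are the parental types, so the F1 was + + + / py n j.
The two rarest classes, py + + and + n j, are the double crossovers. Comparing them with the parentals, only the py allele has switched, so py is the middle locus and the order is n – py – j.
Crossovers in the n–py interval produce the single-crossover classes + n + and py + j (124 + 93 = 217) plus the double crossovers (9).
RF(n–py) = (217 + 9) / 955 = 226/955 = 0.2366 → 23.7 cM.

23.7 cM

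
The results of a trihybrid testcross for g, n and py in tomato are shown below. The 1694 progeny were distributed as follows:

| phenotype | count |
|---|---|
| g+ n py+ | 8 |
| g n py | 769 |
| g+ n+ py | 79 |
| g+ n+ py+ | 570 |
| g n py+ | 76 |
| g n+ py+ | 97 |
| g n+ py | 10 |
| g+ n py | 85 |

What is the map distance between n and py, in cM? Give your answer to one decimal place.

The two most frequent reciprocal classes, g+ n+ py+ and g n py, are the parental types, so the F1 was g+ n+ py+ / g n py.
The two rarest classes, g+ n py+ and g n+ py, are the double crossovers. Comparing them with the parentals, only the n allele has switched, so n is the middle locus and the order is g – n – py.
Crossovers in the n–py interval produce the single-crossover classes g+ n+ py and g n py+ (79 + 76 = 155) plus the double crossovers (18).
RF(n–py) = (155 + 18) / 1694 = 173/1694 = 0.1021 → 10.2 cM.

10.2 cM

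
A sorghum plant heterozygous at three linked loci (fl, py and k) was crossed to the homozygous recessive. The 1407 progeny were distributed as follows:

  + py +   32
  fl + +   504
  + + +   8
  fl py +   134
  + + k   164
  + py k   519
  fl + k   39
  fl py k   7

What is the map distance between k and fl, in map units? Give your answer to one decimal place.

The two most frequent reciprocal classes, fl + + and + py k, are the parental types, so the F1 was fl + + / + py k.
The two rarest classes, + + + and fl py k, are the double crossovers. Comparing them with the parentals, only the fl allele has switched, so fl is the middle locus and the order is py – fl – k.
Crossovers in the fl–k interval produce the single-crossover classes fl + k and + py + (39 + 32 = 71) plus the double crossovers (15).
RF(fl–k) = (71 + 15) / 1407 = 86/1407 = 0.0611 → 6.1 map units.

6.1 map units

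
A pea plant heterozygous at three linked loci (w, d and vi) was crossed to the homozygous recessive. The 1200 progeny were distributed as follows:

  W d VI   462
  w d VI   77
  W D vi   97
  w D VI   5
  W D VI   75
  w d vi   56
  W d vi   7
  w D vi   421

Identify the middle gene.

vi

The two most frequent reciprocal classes, w D vi and W d VI, are the parental types, so the F1 was w D vi / W d VI.
The two rarest classes, w D VI and W d vi, are the double crossovers. Comparing them with the parentals, only the vi allele has switched, so vi is the middle locus and the order is w – vi – d.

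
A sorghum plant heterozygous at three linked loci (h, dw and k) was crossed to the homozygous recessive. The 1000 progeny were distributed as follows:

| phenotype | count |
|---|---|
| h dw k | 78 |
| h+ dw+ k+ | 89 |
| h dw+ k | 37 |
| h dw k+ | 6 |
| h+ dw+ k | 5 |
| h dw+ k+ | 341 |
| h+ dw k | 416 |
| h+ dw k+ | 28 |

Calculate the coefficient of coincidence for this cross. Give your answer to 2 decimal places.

The two most frequent reciprocal classes, h dw+ k+ and h+ dw k, are the parental types, so the F1 was h dw+ k+ / h+ dw k.
The two rarest classes, h dw k+ and h+ dw+ k, are the double crossovers. Comparing them with the parentals, only the dw allele has switched, so dw is the middle locus and the order is k – dw – h.
k–dw: (65 + 11)/1000 = 0.0760; dw–h: (167 + 11)/1000 = 0.1780.
Expected DCO frequency = 0.0760 × 0.1780 ≈ 0.01353; observed = 11/1000 ≈ 0.01100.
Coefficient of coincidence = 0.01100/0.01353 ≈ 0.81.

0.81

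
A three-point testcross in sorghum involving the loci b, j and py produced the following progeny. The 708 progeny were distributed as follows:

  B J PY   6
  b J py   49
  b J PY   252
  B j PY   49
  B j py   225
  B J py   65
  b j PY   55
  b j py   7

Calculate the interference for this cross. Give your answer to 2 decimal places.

The two most frequent reciprocal classes, B j py and b J PY, are the parental types, so the F1 was B j py / b J PY.
The two rarest classes, b j py and B J PY, are the double crossovers. Comparing them with the parentals, only the b allele has switched, so b is the middle locus and the order is j – b – py.
j–b: (120 + 13)/708 = 0.1879; b–py: (98 + 13)/708 = 0.1568.
Expected DCO frequency = 0.1879 × 0.1568 ≈ 0.02946; observed = 13/708 ≈ 0.01836.
Coefficient of coincidence = 0.01836/0.02946 ≈ 0.62; interference = 1 − 0.62 = 0.38.

0.38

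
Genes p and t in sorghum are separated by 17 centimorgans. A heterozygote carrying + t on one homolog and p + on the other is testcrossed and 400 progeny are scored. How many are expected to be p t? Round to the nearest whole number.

34

A map distance of 17 centimorgans corresponds to a recombination frequency of 0.170.
The F1 is + t / p +, so p t is a recombinant gamete class with expected frequency r/2 = 0.170/2 = 0.0850.
Expected number = 0.0850 × 400 = 34.00 ≈ 34.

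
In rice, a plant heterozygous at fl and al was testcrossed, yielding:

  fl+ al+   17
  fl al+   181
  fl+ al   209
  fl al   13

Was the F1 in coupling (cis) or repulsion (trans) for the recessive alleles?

The two most frequent classes are fl+ al (209) and fl al+ (181); these are the parental (non-recombinant) types.
So the F1 carried fl+ al on one chromosome and fl al+ on the other — the recessive alleles are on opposite chromosomes (trans / repulsion).

trans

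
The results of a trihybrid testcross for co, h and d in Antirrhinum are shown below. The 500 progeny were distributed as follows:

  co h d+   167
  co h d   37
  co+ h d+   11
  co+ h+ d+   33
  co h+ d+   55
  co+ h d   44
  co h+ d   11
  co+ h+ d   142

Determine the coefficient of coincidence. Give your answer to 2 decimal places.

The two most frequent reciprocal classes, co h d+ and co+ h+ d, are the parental types, so the F1 was co h d+ / co+ h+ d.
The two rarest classes, co+ h d+ and co h+ d, are the double crossovers. Comparing them with the parentals, only the co allele has switched, so co is the middle locus and the order is d – co – h.
d–co: (70 + 22)/500 = 0.1840; co–h: (99 + 22)/500 = 0.2420.
Expected DCO frequency = 0.1840 × 0.2420 ≈ 0.04453; observed = 22/500 ≈ 0.04400.
Coefficient of coincidence = 0.04400/0.04453 ≈ 0.99.

0.99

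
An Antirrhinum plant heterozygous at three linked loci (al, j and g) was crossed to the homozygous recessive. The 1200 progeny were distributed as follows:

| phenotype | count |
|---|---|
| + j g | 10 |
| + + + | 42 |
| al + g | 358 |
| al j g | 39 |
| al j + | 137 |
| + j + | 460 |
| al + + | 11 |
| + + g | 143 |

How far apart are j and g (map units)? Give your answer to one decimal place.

8.5 map units

The two most frequent reciprocal classes, + j + and al + g, are the parental types, so the F1 was + j + / al + g.
The two rarest classes, + j g and al + +, are the double crossovers. Comparing them with the parentals, only the g allele has switched, so g is the middle locus and the order is j – g – al.
Crossovers in the j–g interval produce the single-crossover classes + + + and al j g (42 + 39 = 81) plus the double crossovers (21).
RF(j–g) = (81 + 21) / 1200 = 102/1200 = 0.0850 → 8.5 map units.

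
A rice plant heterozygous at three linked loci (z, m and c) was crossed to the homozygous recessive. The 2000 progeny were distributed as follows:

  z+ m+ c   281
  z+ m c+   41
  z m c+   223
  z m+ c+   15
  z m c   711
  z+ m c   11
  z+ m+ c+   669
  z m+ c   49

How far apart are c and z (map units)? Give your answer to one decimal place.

The two most frequent reciprocal classes, z m c and z+ m+ c+, are the parental types, so the F1 was z m c / z+ m+ c+.
The two rarest classes, z+ m c and z m+ c+, are the double crossovers. Comparing them with the parentals, only the z allele has switched, so z is the middle locus and the order is m – z – c.
Crossovers in the z–c interval produce the single-crossover classes z m c+ and z+ m+ c (223 + 281 = 504) plus the double crossovers (26).
RF(z–c) = (504 + 26) / 2000 = 530/2000 = 0.2650 → 26.5 map units.

26.5 map units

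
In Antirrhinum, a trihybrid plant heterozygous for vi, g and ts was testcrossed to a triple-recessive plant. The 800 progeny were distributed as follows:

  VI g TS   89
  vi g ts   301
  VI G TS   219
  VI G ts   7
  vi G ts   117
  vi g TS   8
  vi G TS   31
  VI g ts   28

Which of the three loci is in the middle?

ts

The two most frequent reciprocal classes, vi g ts and VI G TS, are the parental types, so the F1 was vi g ts / VI G TS.
The two rarest classes, vi g TS and VI G ts, are the double crossovers. Comparing them with the parentals, only the ts allele has switched, so ts is the middle locus and the order is vi – ts – g.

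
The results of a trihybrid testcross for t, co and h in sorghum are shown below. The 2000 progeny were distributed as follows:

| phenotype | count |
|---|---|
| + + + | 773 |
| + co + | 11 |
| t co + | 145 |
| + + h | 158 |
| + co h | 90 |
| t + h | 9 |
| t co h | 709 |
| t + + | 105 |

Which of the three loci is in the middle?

co

The two most frequent reciprocal classes, t co h and + + +, are the parental types, so the F1 was t co h / + + +.
The two rarest classes, t + h and + co +, are the double crossovers. Comparing them with the parentals, only the co allele has switched, so co is the middle locus and the order is h – co – t.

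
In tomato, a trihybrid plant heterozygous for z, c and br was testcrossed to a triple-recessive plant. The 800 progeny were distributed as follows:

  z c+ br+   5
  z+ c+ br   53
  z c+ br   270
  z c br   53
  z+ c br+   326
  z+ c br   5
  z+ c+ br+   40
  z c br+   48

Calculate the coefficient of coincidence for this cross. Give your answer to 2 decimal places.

The two most frequent reciprocal classes, z c+ br and z+ c br+, are the parental types, so the F1 was z c+ br / z+ c br+.
The two rarest classes, z c+ br+ and z+ c br, are the double crossovers. Comparing them with the parentals, only the br allele has switched, so br is the middle locus and the order is z – br – c.
z–br: (101 + 10)/800 = 0.1388; br–c: (93 + 10)/800 = 0.1288.
Expected DCO frequency = 0.1388 × 0.1288 ≈ 0.01788; observed = 10/800 ≈ 0.01250.
Coefficient of coincidence = 0.01250/0.01788 ≈ 0.70.

0.70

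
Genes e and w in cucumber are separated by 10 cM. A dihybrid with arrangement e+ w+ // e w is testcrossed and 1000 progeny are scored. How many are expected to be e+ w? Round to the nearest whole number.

50

A map distance of 10 cM corresponds to a recombination frequency of 0.100.
The F1 is e+ w+ / e w, so e+ w is a recombinant gamete class with expected frequency r/2 = 0.100/2 = 0.0500.
Expected number = 0.0500 × 1000 = 50.00 ≈ 50.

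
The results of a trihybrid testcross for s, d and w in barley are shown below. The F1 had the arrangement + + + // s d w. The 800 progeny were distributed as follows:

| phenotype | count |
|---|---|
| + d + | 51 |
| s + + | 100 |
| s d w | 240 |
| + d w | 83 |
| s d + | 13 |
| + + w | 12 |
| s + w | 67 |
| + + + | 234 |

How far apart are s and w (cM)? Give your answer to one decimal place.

26.0 cM

The two rarest classes, + + w and s d +, are the double crossovers. Comparing them with the parentals, only the w allele has switched, so w is the middle locus and the order is s – w – d.
Crossovers in the s–w interval produce the single-crossover classes s + + and + d w (100 + 83 = 183) plus the double crossovers (25).
RF(s–w) = (183 + 25) / 800 = 208/800 = 0.2600 → 26.0 cM.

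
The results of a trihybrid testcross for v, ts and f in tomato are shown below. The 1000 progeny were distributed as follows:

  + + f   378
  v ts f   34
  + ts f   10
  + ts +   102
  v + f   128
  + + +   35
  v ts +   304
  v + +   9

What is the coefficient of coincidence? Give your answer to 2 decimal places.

0.87

The two most frequent reciprocal classes, v ts + and + + f, are the parental types, so the F1 was v ts + / + + f.
The two rarest classes, v + + and + ts f, are the double crossovers. Comparing them with the parentals, only the ts allele has switched, so ts is the middle locus and the order is f – ts – v.
f–ts: (69 + 19)/1000 = 0.0880; ts–v: (230 + 19)/1000 = 0.2490.
Expected DCO frequency = 0.0880 × 0.2490 ≈ 0.02191; observed = 19/1000 ≈ 0.01900.
Coefficient of coincidence = 0.01900/0.02191 ≈ 0.87.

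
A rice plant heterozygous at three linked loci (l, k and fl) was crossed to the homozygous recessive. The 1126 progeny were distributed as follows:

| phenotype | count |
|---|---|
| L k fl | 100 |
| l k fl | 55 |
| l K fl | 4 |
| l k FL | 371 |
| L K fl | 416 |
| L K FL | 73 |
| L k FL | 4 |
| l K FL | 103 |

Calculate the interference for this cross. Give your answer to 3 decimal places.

The two most frequent reciprocal classes, L K fl and l k FL, are the parental types, so the F1 was L K fl / l k FL.
The two rarest classes, l K fl and L k FL, are the double crossovers. Comparing them with the parentals, only the l allele has switched, so l is the middle locus and the order is fl – l – k.
fl–l: (128 + 8)/1126 = 0.1208; l–k: (203 + 8)/1126 = 0.1874.
Expected DCO frequency = 0.1208 × 0.1874 ≈ 0.02264; observed = 8/1126 ≈ 0.00710.
Coefficient of coincidence = 0.00710/0.02264 ≈ 0.314; interference = 1 − 0.314 = 0.686.

0.686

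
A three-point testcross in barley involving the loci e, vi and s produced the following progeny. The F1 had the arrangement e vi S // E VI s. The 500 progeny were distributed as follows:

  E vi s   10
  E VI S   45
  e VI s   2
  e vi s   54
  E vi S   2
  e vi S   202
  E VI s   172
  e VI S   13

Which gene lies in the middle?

The two rarest classes, E vi S and e VI s, are the double crossovers. Comparing them with the parentals, only the e allele has switched, so e is the middle locus and the order is vi – e – s.

e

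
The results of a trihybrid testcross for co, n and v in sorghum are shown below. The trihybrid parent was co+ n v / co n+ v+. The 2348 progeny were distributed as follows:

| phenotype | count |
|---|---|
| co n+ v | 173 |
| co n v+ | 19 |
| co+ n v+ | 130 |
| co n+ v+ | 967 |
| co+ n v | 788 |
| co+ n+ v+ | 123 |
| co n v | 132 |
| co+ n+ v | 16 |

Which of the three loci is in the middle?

The two rarest classes, co+ n+ v and co n v+, are the double crossovers. Comparing them with the parentals, only the n allele has switched, so n is the middle locus and the order is v – n – co.

n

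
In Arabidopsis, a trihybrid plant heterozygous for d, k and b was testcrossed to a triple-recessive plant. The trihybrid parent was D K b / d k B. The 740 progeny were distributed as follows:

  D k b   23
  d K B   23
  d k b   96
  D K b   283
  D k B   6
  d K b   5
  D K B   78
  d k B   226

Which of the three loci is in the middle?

The two rarest classes, d K b and D k B, are the double crossovers. Comparing them with the parentals, only the d allele has switched, so d is the middle locus and the order is k – d – b.

d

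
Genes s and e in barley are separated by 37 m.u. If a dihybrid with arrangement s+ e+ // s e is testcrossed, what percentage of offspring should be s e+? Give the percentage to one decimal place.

A map distance of 37 m.u. corresponds to a recombination frequency of 0.370.
The F1 is s+ e+ / s e, so s e+ is a recombinant gamete class with expected frequency r/2 = 0.370/2 = 0.1850.
That is 0.1850 = 18.5% of the progeny.

18.5%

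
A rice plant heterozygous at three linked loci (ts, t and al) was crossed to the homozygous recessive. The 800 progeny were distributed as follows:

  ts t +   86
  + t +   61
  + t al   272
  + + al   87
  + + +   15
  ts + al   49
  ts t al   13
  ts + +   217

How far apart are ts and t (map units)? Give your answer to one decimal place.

The two most frequent reciprocal classes, ts + + and + t al, are the parental types, so the F1 was ts + + / + t al.
The two rarest classes, + + + and ts t al, are the double crossovers. Comparing them with the parentals, only the ts allele has switched, so ts is the middle locus and the order is t – ts – al.
Crossovers in the t–ts interval produce the single-crossover classes ts t + and + + al (86 + 87 = 173) plus the double crossovers (28).
RF(t–ts) = (173 + 28) / 800 = 201/800 = 0.2512 → 25.1 map units.

25.1 map units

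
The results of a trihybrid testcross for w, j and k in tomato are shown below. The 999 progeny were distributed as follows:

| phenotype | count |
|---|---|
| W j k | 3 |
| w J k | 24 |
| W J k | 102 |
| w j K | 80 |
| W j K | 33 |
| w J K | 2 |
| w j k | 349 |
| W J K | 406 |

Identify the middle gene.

The two most frequent reciprocal classes, w j k and W J K, are the parental types, so the F1 was w j k / W J K.
The two rarest classes, W j k and w J K, are the double crossovers. Comparing them with the parentals, only the w allele has switched, so w is the middle locus and the order is k – w – j.

w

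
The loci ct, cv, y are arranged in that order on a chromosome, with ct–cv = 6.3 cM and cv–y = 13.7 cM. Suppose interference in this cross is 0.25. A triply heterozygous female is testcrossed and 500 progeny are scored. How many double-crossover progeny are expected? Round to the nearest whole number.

3

Map distances give recombination frequencies of 0.063 and 0.137 for the two intervals.
With interference 0.25 (so coincidence = 0.75), expected double-crossover frequency = 0.063 × 0.137 × 0.75 = 0.00647.
Expected number = 0.00647 × 500 = 3.24 ≈ 3.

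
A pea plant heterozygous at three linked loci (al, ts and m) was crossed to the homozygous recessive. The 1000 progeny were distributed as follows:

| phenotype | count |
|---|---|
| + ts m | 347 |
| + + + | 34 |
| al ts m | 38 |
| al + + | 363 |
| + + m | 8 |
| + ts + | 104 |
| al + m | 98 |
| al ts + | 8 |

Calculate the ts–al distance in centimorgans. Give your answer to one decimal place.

The two most frequent reciprocal classes, al + + and + ts m, are the parental types, so the F1 was al + + / + ts m.
The two rarest classes, al ts + and + + m, are the double crossovers. Comparing them with the parentals, only the ts allele has switched, so ts is the middle locus and the order is m – ts – al.
Crossovers in the ts–al interval produce the single-crossover classes + + + and al ts m (34 + 38 = 72) plus the double crossovers (16).
RF(ts–al) = (72 + 16) / 1000 = 88/1000 = 0.0880 → 8.8 centimorgans.

8.8 centimorgans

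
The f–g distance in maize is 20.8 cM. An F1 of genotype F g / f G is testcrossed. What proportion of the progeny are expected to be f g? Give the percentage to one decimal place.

A map distance of 20.8 cM corresponds to a recombination frequency of 0.208.
The F1 is F g / f G, so f g is a recombinant gamete class with expected frequency r/2 = 0.208/2 = 0.1040.
That is 0.1040 = 10.4% of the progeny.

10.4%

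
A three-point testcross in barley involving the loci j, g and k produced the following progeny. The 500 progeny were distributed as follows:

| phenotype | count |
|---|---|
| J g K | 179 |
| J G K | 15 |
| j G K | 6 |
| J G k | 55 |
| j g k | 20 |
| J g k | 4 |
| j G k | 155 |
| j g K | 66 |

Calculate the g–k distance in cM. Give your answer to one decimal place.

The two most frequent reciprocal classes, j G k and J g K, are the parental types, so the F1 was j G k / J g K.
The two rarest classes, j G K and J g k, are the double crossovers. Comparing them with the parentals, only the k allele has switched, so k is the middle locus and the order is j – k – g.
Crossovers in the k–g interval produce the single-crossover classes j g k and J G K (20 + 15 = 35) plus the double crossovers (10).
RF(k–g) = (35 + 10) / 500 = 45/500 = 0.0900 → 9.0 cM.

9.0 cM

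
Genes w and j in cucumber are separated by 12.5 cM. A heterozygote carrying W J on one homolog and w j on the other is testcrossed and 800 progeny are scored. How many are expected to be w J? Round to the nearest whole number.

50

A map distance of 12.5 cM corresponds to a recombination frequency of 0.125.
The F1 is W J / w j, so w J is a recombinant gamete class with expected frequency r/2 = 0.125/2 = 0.0625.
Expected number = 0.0625 × 800 = 50.00 ≈ 50.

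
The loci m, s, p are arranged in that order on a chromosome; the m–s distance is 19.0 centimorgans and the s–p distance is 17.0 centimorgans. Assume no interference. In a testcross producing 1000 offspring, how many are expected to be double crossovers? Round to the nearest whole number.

32

Map distances give recombination frequencies of 0.190 and 0.170 for the two intervals.
With no interference, expected double-crossover frequency = 0.190 × 0.170 = 0.03230.
Expected number = 0.03230 × 1000 = 32.30 ≈ 32.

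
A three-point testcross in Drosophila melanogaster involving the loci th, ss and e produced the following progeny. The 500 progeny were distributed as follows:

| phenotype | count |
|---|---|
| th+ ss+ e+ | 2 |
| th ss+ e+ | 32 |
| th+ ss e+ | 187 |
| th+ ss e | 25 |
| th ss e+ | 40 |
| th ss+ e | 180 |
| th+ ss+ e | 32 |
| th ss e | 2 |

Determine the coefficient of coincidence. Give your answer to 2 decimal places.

0.43

The two most frequent reciprocal classes, th+ ss e+ and th ss+ e, are the parental types, so the F1 was th+ ss e+ / th ss+ e.
The two rarest classes, th+ ss+ e+ and th ss e, are the double crossovers. Comparing them with the parentals, only the ss allele has switched, so ss is the middle locus and the order is e – ss – th.
e–ss: (57 + 4)/500 = 0.1220; ss–th: (72 + 4)/500 = 0.1520.
Expected DCO frequency = 0.1220 × 0.1520 ≈ 0.01854; observed = 4/500 ≈ 0.00800.
Coefficient of coincidence = 0.00800/0.01854 ≈ 0.43.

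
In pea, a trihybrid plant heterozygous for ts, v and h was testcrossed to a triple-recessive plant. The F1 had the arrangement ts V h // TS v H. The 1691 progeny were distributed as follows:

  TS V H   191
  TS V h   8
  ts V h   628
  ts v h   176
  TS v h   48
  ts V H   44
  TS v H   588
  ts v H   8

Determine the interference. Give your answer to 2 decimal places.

The two rarest classes, TS V h and ts v H, are the double crossovers. Comparing them with the parentals, only the ts allele has switched, so ts is the middle locus and the order is h – ts – v.
h–ts: (92 + 16)/1691 = 0.0639; ts–v: (367 + 16)/1691 = 0.2265.
Expected DCO frequency = 0.0639 × 0.2265 ≈ 0.01447; observed = 16/1691 ≈ 0.00946.
Coefficient of coincidence = 0.00946/0.01447 ≈ 0.65; interference = 1 − 0.65 = 0.35.

0.35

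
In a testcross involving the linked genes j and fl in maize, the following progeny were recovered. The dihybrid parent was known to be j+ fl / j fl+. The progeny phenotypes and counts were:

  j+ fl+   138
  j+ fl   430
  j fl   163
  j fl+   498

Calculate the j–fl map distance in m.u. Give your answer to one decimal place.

24.5 m.u.

The recombinant classes are j+ fl+ and j fl: 138 + 163 = 301.
Recombination frequency = 301/1229 = 0.2449 ≈ 24.5%, i.e. 24.5 m.u.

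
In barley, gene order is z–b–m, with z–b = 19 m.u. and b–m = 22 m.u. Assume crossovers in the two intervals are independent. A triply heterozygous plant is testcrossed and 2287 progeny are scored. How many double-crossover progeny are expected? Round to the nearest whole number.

96

Map distances give recombination frequencies of 0.190 and 0.220 for the two intervals.
With no interference, expected double-crossover frequency = 0.190 × 0.220 = 0.04180.
Expected number = 0.04180 × 2287 = 95.60 ≈ 96.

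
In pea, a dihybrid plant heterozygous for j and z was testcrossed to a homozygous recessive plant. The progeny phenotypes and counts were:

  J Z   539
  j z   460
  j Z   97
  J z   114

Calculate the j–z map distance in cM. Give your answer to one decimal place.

17.4 cM

The two most frequent classes, J Z (539) and j z (460), are the parental types, so the F1 was J Z / j z.
The recombinant classes are J z and j Z: 114 + 97 = 211.
Recombination frequency = 211/1210 = 0.1744 ≈ 17.4%, i.e. 17.4 cM.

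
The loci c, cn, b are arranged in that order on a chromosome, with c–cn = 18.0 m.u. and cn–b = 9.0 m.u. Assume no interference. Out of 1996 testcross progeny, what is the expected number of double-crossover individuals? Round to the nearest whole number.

32

Map distances give recombination frequencies of 0.180 and 0.090 for the two intervals.
With no interference, expected double-crossover frequency = 0.180 × 0.090 = 0.01620.
Expected number = 0.01620 × 1996 = 32.34 ≈ 32.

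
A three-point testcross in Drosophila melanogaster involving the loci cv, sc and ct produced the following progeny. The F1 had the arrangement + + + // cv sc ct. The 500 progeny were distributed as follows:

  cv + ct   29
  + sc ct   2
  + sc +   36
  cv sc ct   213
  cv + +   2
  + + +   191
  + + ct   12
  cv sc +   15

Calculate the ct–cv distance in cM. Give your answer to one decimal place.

6.2 cM

The two rarest classes, cv + + and + sc ct, are the double crossovers. Comparing them with the parentals, only the cv allele has switched, so cv is the middle locus and the order is ct – cv – sc.
Crossovers in the ct–cv interval produce the single-crossover classes + + ct and cv sc + (12 + 15 = 27) plus the double crossovers (4).
RF(ct–cv) = (27 + 4) / 500 = 31/500 = 0.0620 → 6.2 cM.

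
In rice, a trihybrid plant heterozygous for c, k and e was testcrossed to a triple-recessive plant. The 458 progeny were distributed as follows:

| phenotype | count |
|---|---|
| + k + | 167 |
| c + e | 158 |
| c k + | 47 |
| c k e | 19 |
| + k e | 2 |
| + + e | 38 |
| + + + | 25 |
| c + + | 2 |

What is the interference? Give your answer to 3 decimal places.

The two most frequent reciprocal classes, + k + and c + e, are the parental types, so the F1 was + k + / c + e.
The two rarest classes, + k e and c + +, are the double crossovers. Comparing them with the parentals, only the e allele has switched, so e is the middle locus and the order is k – e – c.
k–e: (44 + 4)/458 = 0.1048; e–c: (85 + 4)/458 = 0.1943.
Expected DCO frequency = 0.1048 × 0.1943 ≈ 0.02036; observed = 4/458 ≈ 0.00873.
Coefficient of coincidence = 0.00873/0.02036 ≈ 0.429; interference = 1 − 0.429 = 0.571.

0.571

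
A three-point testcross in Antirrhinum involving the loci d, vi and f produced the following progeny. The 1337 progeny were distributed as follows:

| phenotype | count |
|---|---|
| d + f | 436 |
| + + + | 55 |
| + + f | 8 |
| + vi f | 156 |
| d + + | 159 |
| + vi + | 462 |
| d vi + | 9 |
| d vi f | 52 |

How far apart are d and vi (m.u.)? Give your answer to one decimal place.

The two most frequent reciprocal classes, + vi + and d + f, are the parental types, so the F1 was + vi + / d + f.
The two rarest classes, d vi + and + + f, are the double crossovers. Comparing them with the parentals, only the d allele has switched, so d is the middle locus and the order is vi – d – f.
Crossovers in the vi–d interval produce the single-crossover classes + + + and d vi f (55 + 52 = 107) plus the double crossovers (17).
RF(vi–d) = (107 + 17) / 1337 = 124/1337 = 0.0927 → 9.3 m.u.

9.3 m.u.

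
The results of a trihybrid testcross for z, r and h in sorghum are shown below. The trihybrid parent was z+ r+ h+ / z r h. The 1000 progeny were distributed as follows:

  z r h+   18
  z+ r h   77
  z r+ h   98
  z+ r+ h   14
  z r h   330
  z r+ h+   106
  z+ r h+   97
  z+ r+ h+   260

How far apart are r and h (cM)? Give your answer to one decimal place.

22.7 cM

The two rarest classes, z+ r+ h and z r h+, are the double crossovers. Comparing them with the parentals, only the h allele has switched, so h is the middle locus and the order is z – h – r.
Crossovers in the h–r interval produce the single-crossover classes z+ r h+ and z r+ h (97 + 98 = 195) plus the double crossovers (32).
RF(h–r) = (195 + 32) / 1000 = 227/1000 = 0.2270 → 22.7 cM.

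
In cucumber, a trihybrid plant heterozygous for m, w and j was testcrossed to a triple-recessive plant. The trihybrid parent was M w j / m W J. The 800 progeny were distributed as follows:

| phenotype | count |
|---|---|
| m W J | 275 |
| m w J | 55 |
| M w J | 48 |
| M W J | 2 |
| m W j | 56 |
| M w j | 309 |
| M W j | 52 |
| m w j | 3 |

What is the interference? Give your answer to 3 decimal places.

0.672

The two rarest classes, m w j and M W J, are the double crossovers. Comparing them with the parentals, only the m allele has switched, so m is the middle locus and the order is w – m – j.
w–m: (107 + 5)/800 = 0.1400; m–j: (104 + 5)/800 = 0.1363.
Expected DCO frequency = 0.1400 × 0.1363 ≈ 0.01908; observed = 5/800 ≈ 0.00625.
Coefficient of coincidence = 0.00625/0.01908 ≈ 0.328; interference = 1 − 0.328 = 0.672.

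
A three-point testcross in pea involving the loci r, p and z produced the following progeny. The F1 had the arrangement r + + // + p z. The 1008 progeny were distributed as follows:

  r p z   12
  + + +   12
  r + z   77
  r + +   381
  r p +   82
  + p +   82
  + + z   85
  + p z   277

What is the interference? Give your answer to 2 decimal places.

0.31

The two rarest classes, + + + and r p z, are the double crossovers. Comparing them with the parentals, only the r allele has switched, so r is the middle locus and the order is p – r – z.
p–r: (167 + 24)/1008 = 0.1895; r–z: (159 + 24)/1008 = 0.1815.
Expected DCO frequency = 0.1895 × 0.1815 ≈ 0.03439; observed = 24/1008 ≈ 0.02381.
Coefficient of coincidence = 0.02381/0.03439 ≈ 0.69; interference = 1 − 0.69 = 0.31.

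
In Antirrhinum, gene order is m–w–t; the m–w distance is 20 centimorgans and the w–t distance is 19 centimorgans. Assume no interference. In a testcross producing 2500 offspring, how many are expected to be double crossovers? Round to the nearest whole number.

95

Map distances give recombination frequencies of 0.200 and 0.190 for the two intervals.
With no interference, expected double-crossover frequency = 0.200 × 0.190 = 0.03800.
Expected number = 0.03800 × 2500 = 95.00 ≈ 95.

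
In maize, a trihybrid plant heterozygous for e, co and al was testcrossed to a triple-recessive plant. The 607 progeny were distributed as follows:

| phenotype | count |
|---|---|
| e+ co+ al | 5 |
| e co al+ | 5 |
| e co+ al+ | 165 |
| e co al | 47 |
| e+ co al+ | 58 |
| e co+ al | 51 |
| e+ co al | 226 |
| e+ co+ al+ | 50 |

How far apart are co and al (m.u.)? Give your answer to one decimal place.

19.6 m.u.

The two most frequent reciprocal classes, e+ co al and e co+ al+, are the parental types, so the F1 was e+ co al / e co+ al+.
The two rarest classes, e+ co+ al and e co al+, are the double crossovers. Comparing them with the parentals, only the co allele has switched, so co is the middle locus and the order is e – co – al.
Crossovers in the co–al interval produce the single-crossover classes e+ co al+ and e co+ al (58 + 51 = 109) plus the double crossovers (10).
RF(co–al) = (109 + 10) / 607 = 119/607 = 0.1960 → 19.6 m.u.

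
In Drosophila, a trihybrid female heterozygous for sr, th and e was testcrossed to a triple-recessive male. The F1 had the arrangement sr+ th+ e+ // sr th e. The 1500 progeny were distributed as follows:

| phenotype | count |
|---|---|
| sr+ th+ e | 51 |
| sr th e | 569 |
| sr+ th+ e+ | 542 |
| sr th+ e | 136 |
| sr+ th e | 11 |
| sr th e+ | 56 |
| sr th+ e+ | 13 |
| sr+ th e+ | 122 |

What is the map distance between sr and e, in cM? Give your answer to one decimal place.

8.7 cM

The two rarest classes, sr th+ e+ and sr+ th e, are the double crossovers. Comparing them with the parentals, only the sr allele has switched, so sr is the middle locus and the order is e – sr – th.
Crossovers in the e–sr interval produce the single-crossover classes sr+ th+ e and sr th e+ (51 + 56 = 107) plus the double crossovers (24).
RF(e–sr) = (107 + 24) / 1500 = 131/1500 = 0.0873 → 8.7 cM.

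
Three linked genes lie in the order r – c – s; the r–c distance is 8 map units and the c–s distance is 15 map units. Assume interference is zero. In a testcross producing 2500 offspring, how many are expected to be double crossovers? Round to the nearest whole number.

30

Map distances give recombination frequencies of 0.080 and 0.150 for the two intervals.
With no interference, expected double-crossover frequency = 0.080 × 0.150 = 0.01200.
Expected number = 0.01200 × 2500 = 30.00 ≈ 30.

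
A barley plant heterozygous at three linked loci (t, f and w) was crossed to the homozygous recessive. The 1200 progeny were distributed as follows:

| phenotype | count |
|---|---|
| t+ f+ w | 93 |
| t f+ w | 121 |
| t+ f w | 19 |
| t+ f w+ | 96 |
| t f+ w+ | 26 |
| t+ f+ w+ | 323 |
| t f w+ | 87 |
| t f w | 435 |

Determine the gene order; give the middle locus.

The two most frequent reciprocal classes, t f w and t+ f+ w+, are the parental types, so the F1 was t f w / t+ f+ w+.
The two rarest classes, t+ f w and t f+ w+, are the double crossovers. Comparing them with the parentals, only the t allele has switched, so t is the middle locus and the order is w – t – f.

t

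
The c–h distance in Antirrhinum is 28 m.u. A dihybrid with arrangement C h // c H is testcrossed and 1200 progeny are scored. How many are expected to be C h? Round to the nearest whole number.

432

A map distance of 28 m.u. corresponds to a recombination frequency of 0.280.
The F1 is C h / c H, so C h is a parental gamete class with expected frequency (1 − r)/2 = 0.720/2 = 0.3600.
Expected number = 0.3600 × 1200 = 432.00 ≈ 432.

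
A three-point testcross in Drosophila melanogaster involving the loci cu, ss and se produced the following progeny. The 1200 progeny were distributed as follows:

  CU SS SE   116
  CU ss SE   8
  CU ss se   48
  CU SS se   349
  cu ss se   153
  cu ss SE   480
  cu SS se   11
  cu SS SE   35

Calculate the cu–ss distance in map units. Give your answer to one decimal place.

The two most frequent reciprocal classes, cu ss SE and CU SS se, are the parental types, so the F1 was cu ss SE / CU SS se.
The two rarest classes, CU ss SE and cu SS se, are the double crossovers. Comparing them with the parentals, only the cu allele has switched, so cu is the middle locus and the order is ss – cu – se.
Crossovers in the ss–cu interval produce the single-crossover classes cu SS SE and CU ss se (35 + 48 = 83) plus the double crossovers (19).
RF(ss–cu) = (83 + 19) / 1200 = 102/1200 = 0.0850 → 8.5 map units.

8.5 map units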